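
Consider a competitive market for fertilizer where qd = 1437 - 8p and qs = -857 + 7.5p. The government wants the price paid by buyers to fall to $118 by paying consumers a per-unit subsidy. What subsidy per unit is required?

Required subsidy s = $62 per unit

At a buyer price of 118, quantity demanded is 1437 − 8·118 = 493.
Sellers supply 493 only when they receive ps with -857 + 7.5·ps = 493, i.e. ps = 180.
s = ps − pb = 180 − 118 = 62.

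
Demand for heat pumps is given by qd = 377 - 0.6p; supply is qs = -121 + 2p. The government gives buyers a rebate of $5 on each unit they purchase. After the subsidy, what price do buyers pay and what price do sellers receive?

Pre-subsidy: 377 - 0.6p = -121 + 2p gives p* = 2490/13, q* = 3407/13.
With the rebate, buyers effectively pay pb = ps − 5, where ps is the price sellers receive.
Demand in terms of ps becomes qd = 377 − 0.6(ps − 5) = 380 - 0.6ps. Setting this equal to supply: 380 - 0.6ps = -121 + 2ps, so ps = 2505/13.
Buyers pay pb = 2505/13 − 5 = 2440/13; q' = -121 + 2·(2505/13) = 3437/13.

Buyers pay 2440/13; sellers receive 2505/13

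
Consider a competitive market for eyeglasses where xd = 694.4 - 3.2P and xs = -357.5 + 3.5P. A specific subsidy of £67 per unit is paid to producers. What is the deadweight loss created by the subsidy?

Pre-subsidy: 694.4 - 3.2P = -357.5 + 3.5P gives P* = 157, x* = 192.
With the subsidy, sellers receive Ps = Pb + 67 for each unit, where Pb is the price buyers pay.
Supply in terms of Pb becomes xs = -357.5 + 3.5(Pb + 67) = -123 + 3.5Pb. Setting this equal to demand: 694.4 - 3.2Pb = -123 + 3.5Pb, so Pb = 122.
Sellers receive Ps = 122 + 67 = 189; x' = 694.4 − 3.2·122 = 304.
The subsidy expands output by 304 − 192 = 112 past the efficient level; on those units the gap between marginal cost and willingness to pay runs from 0 up to 67.
DWL = ½ × 67 × 112 = 3752.

Deadweight loss = £3752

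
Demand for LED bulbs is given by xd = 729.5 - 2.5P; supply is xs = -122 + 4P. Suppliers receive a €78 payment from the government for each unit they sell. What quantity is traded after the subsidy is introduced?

x' = 522

Pre-subsidy: 729.5 - 2.5P = -122 + 4P gives P* = 131, x* = 402.
With the subsidy, sellers receive Ps = Pb + 78 for each unit, where Pb is the price buyers pay.
Supply in terms of Pb becomes xs = -122 + 4(Pb + 78) = 190 + 4Pb. Setting this equal to demand: 729.5 - 2.5Pb = 190 + 4Pb, so Pb = 83.
Sellers receive Ps = 83 + 78 = 161; x' = 729.5 − 2.5·83 = 522.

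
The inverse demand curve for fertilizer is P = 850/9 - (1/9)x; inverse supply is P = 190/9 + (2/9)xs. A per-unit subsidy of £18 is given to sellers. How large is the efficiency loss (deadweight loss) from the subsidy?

Pre-subsidy: 850/9 - (1/9)x = 190/9 + (2/9)x gives x* = 220 and P* = 70.
With the subsidy, sellers receive Ps = Pb + 18 for each unit, where Pb is the price buyers pay.
On the curves, Pb = 850/9 - (1/9)x and Ps = 190/9 + (2/9)x; the wedge Ps − Pb = 18 gives 190/9 + (2/9)x − (850/9 - (1/9)x) = 18, so x' = 274.
Then Pb = 850/9 − (1/9)·274 = 64 and Ps = 190/9 + (2/9)·274 = 82.
The subsidy expands output by 274 − 220 = 54 past the efficient level; on those units the gap between marginal cost and willingness to pay runs from 0 up to 18.
DWL = ½ × 18 × 54 = 486.

Deadweight loss = £486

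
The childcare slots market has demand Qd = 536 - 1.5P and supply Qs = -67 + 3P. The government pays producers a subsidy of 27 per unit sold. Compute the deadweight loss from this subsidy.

Deadweight loss = 364.5

Pre-subsidy: 536 - 1.5P = -67 + 3P gives P* = 134, Q* = 335.
With the subsidy, sellers receive Ps = Pb + 27 for each unit, where Pb is the price buyers pay.
Supply in terms of Pb becomes Qs = -67 + 3(Pb + 27) = 14 + 3Pb. Setting this equal to demand: 536 - 1.5Pb = 14 + 3Pb, so Pb = 116.
Sellers receive Ps = 116 + 27 = 143; Q' = 536 − 1.5·116 = 362.
The subsidy expands output by 362 − 335 = 27 past the efficient level; on those units the gap between marginal cost and willingness to pay runs from 0 up to 27.
DWL = ½ × 27 × 27 = 364.5.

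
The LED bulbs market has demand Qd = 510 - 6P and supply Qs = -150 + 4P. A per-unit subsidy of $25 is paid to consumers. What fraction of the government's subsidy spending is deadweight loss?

DWL / government spending = 5/29

Pre-subsidy: 510 - 6P = -150 + 4P gives P* = 66, Q* = 114.
With the rebate, buyers effectively pay Pb = Ps − 25, where Ps is the price sellers receive.
Demand in terms of Ps becomes Qd = 510 − 6(Ps − 25) = 660 - 6Ps. Setting this equal to supply: 660 - 6Ps = -150 + 4Ps, so Ps = 81.
Buyers pay Pb = 81 − 25 = 56; Q' = -150 + 4·81 = 174.
ΔCS = ½(114 + 174)(66 − 56) = 1440; ΔPS = ½(114 + 174)(81 − 66) = 2160.
Government spending = 25 × 174 = 4350.
DWL = ½ × 25 × (174 − 114) = 750; fraction = 750 / 4350 = 5/29.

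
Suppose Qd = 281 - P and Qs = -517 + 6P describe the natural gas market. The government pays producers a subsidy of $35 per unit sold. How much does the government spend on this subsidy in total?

Pre-subsidy: 281 - P = -517 + 6P gives P* = 114, Q* = 167.
With the subsidy, sellers receive Ps = Pb + 35 for each unit, where Pb is the price buyers pay.
Supply in terms of Pb becomes Qs = -517 + 6(Pb + 35) = -307 + 6Pb. Setting this equal to demand: 281 - Pb = -307 + 6Pb, so Pb = 84.
Sellers receive Ps = 84 + 35 = 119; Q' = 281 − 1·84 = 197.
Government outlay = subsidy × quantity = 35 × 197 = 6895.

Government cost = $6895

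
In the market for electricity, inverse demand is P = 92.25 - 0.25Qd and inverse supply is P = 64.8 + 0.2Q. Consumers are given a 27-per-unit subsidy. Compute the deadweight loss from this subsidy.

Deadweight loss = 810

Pre-subsidy: 92.25 - 0.25Q = 64.8 + 0.2Q gives Q* = 61 and P* = 77.
With the rebate, buyers effectively pay Pb = Ps − 27, where Ps is the price sellers receive.
On the curves, Pb = 92.25 - 0.25Q and Ps = 64.8 + 0.2Q; the wedge Ps − Pb = 27 gives 64.8 + 0.2Q − (92.25 - 0.25Q) = 27, so Q' = 121.
Then Pb = 92.25 − 0.25·121 = 62 and Ps = 64.8 + 0.2·121 = 89.
The subsidy expands output by 121 − 61 = 60 past the efficient level; on those units the gap between marginal cost and willingness to pay runs from 0 up to 27.
DWL = ½ × 27 × 60 = 810.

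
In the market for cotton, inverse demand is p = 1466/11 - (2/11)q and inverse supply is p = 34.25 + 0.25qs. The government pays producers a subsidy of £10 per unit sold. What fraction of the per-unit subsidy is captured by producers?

Pre-subsidy: 1466/11 - (2/11)q = 34.25 + 0.25q gives q* = 4357/19 and p* = 1740/19.
With the subsidy, sellers receive ps = pb + 10 for each unit, where pb is the price buyers pay.
On the curves, pb = 1466/11 - (2/11)q and ps = 34.25 + 0.25q; the wedge ps − pb = 10 gives 34.25 + 0.25q − (1466/11 - (2/11)q) = 10, so q' = 4797/19.
Then pb = 1466/11 − (2/11)·(4797/19) = 1660/19 and ps = 34.25 + 0.25·(4797/19) = 1850/19.
Buyers' price falls by p* − pb = 1740/19 − 1660/19 = 80/19; sellers' price rises by ps − p* = 1850/19 − 1740/19 = 110/19.
So producers capture (110/19)/10 = 11/19 of each unit of subsidy.

Producer share = 11/19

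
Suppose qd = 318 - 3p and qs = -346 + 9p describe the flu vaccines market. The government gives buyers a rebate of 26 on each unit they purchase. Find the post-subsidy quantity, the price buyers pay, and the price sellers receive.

Pre-subsidy: 318 - 3p = -346 + 9p gives p* = 166/3, q* = 152.
With the rebate, buyers effectively pay pb = ps − 26, where ps is the price sellers receive.
Demand in terms of ps becomes qd = 318 − 3(ps − 26) = 396 - 3ps. Setting this equal to supply: 396 - 3ps = -346 + 9ps, so ps = 371/6.
Buyers pay pb = 371/6 − 26 = 215/6; q' = -346 + 9·(371/6) = 210.5.

q' = 210.5; buyers pay 215/6; sellers receive 371/6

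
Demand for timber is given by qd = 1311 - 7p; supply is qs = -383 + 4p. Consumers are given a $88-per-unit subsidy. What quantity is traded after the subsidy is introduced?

Pre-subsidy: 1311 - 7p = -383 + 4p gives p* = 154, q* = 233.
With the rebate, buyers effectively pay pb = ps − 88, where ps is the price sellers receive.
Demand in terms of ps becomes qd = 1311 − 7(ps − 88) = 1927 - 7ps. Setting this equal to supply: 1927 - 7ps = -383 + 4ps, so ps = 210.
Buyers pay pb = 210 − 88 = 122; q' = -383 + 4·210 = 457.

q' = 457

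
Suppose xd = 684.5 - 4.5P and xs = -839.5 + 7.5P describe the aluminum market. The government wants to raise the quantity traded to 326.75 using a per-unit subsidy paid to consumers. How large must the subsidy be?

At x = 326.75, invert demand for the buyer price: Pb = (684.5 − 326.75)/4.5 = 79.5; invert supply for the seller price: Ps = (326.75 − (-839.5))/7.5 = 155.5.
The subsidy must fill the gap: s = Ps − Pb = 155.5 − 79.5 = 76.

Required subsidy s = 76 per unit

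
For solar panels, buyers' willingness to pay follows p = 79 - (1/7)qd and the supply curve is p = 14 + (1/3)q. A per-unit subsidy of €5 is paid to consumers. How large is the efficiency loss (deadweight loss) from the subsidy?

Pre-subsidy: 79 - (1/7)q = 14 + (1/3)q gives q* = 136.5 and p* = 59.5.
With the rebate, buyers effectively pay pb = ps − 5, where ps is the price sellers receive.
On the curves, pb = 79 - (1/7)q and ps = 14 + (1/3)q; the wedge ps − pb = 5 gives 14 + (1/3)q − (79 - (1/7)q) = 5, so q' = 147.
Then pb = 79 − (1/7)·147 = 58 and ps = 14 + (1/3)·147 = 63.
The subsidy expands output by 147 − 136.5 = 10.5 past the efficient level; on those units the gap between marginal cost and willingness to pay runs from 0 up to 5.
DWL = ½ × 5 × 10.5 = 26.25.

Deadweight loss = €26.25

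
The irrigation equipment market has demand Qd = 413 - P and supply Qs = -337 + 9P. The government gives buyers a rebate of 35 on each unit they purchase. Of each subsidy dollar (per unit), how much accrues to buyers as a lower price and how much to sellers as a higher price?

Pre-subsidy: 413 - P = -337 + 9P gives P* = 75, Q* = 338.
With the rebate, buyers effectively pay Pb = Ps − 35, where Ps is the price sellers receive.
Demand in terms of Ps becomes Qd = 413 − 1(Ps − 35) = 448 - Ps. Setting this equal to supply: 448 - Ps = -337 + 9Ps, so Ps = 78.5.
Buyers pay Pb = 78.5 − 35 = 43.5; Q' = -337 + 9·78.5 = 369.5.
Buyers' price falls by P* − Pb = 75 − 43.5 = 31.5; sellers' price rises by Ps − P* = 78.5 − 75 = 3.5.

Buyers gain 31.5 per unit; sellers gain 3.5 per unit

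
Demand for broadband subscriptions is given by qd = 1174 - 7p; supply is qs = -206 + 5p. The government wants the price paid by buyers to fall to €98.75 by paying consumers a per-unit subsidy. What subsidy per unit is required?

Required subsidy s = €39 per unit

At a buyer price of 98.75, quantity demanded is 1174 − 7·98.75 = 482.75.
Sellers supply 482.75 only when they receive ps with -206 + 5·ps = 482.75, i.e. ps = 137.75.
s = ps − pb = 137.75 − 98.75 = 39.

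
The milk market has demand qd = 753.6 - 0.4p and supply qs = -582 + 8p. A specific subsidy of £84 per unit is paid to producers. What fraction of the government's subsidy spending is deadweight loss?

Pre-subsidy: 753.6 - 0.4p = -582 + 8p gives p* = 159, q* = 690.
With the subsidy, sellers receive ps = pb + 84 for each unit, where pb is the price buyers pay.
Supply in terms of pb becomes qs = -582 + 8(pb + 84) = 90 + 8pb. Setting this equal to demand: 753.6 - 0.4pb = 90 + 8pb, so pb = 79.
Sellers receive ps = 79 + 84 = 163; q' = 753.6 − 0.4·79 = 722.
ΔCS = ½(690 + 722)(159 − 79) = 56480; ΔPS = ½(690 + 722)(163 − 159) = 2824.
Government spending = 84 × 722 = 60648.
DWL = ½ × 84 × (722 − 690) = 1344; fraction = 1344 / 60648 = 8/361.

DWL / government spending = 8/361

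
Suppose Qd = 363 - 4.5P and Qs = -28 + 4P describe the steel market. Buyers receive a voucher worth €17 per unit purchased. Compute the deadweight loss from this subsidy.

Deadweight loss = €306

Pre-subsidy: 363 - 4.5P = -28 + 4P gives P* = 46, Q* = 156.
With the rebate, buyers effectively pay Pb = Ps − 17, where Ps is the price sellers receive.
Demand in terms of Ps becomes Qd = 363 − 4.5(Ps − 17) = 439.5 - 4.5Ps. Setting this equal to supply: 439.5 - 4.5Ps = -28 + 4Ps, so Ps = 55.
Buyers pay Pb = 55 − 17 = 38; Q' = -28 + 4·55 = 192.
The subsidy expands output by 192 − 156 = 36 past the efficient level; on those units the gap between marginal cost and willingness to pay runs from 0 up to 17.
DWL = ½ × 17 × 36 = 306.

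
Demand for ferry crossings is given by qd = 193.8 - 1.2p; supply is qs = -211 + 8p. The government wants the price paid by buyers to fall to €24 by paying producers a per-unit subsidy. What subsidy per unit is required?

At a buyer price of 24, quantity demanded is 193.8 − 1.2·24 = 165.
Sellers supply 165 only when they receive ps with -211 + 8·ps = 165, i.e. ps = 47.
s = ps − pb = 47 − 24 = 23.

Required subsidy s = €23 per unit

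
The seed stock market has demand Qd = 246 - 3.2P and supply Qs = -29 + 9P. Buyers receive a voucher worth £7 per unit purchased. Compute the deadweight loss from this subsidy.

Pre-subsidy: 246 - 3.2P = -29 + 9P gives P* = 1375/61, Q* = 10606/61.
With the rebate, buyers effectively pay Pb = Ps − 7, where Ps is the price sellers receive.
Demand in terms of Ps becomes Qd = 246 − 3.2(Ps − 7) = 268.4 - 3.2Ps. Setting this equal to supply: 268.4 - 3.2Ps = -29 + 9Ps, so Ps = 1487/61.
Buyers pay Pb = 1487/61 − 7 = 1060/61; Q' = -29 + 9·(1487/61) = 11614/61.
The subsidy expands output by 11614/61 − 10606/61 = 1008/61 past the efficient level; on those units the gap between marginal cost and willingness to pay runs from 0 up to 7.
DWL = ½ × 7 × 1008/61 = 3528/61.

Deadweight loss = 3528/61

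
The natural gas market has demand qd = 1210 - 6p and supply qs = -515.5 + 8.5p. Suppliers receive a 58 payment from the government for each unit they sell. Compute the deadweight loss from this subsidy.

Pre-subsidy: 1210 - 6p = -515.5 + 8.5p gives p* = 119, q* = 496.
With the subsidy, sellers receive ps = pb + 58 for each unit, where pb is the price buyers pay.
Supply in terms of pb becomes qs = -515.5 + 8.5(pb + 58) = -22.5 + 8.5pb. Setting this equal to demand: 1210 - 6pb = -22.5 + 8.5pb, so pb = 85.
Sellers receive ps = 85 + 58 = 143; q' = 1210 − 6·85 = 700.
The subsidy expands output by 700 − 496 = 204 past the efficient level; on those units the gap between marginal cost and willingness to pay runs from 0 up to 58.
DWL = ½ × 58 × 204 = 5916.

Deadweight loss = 5916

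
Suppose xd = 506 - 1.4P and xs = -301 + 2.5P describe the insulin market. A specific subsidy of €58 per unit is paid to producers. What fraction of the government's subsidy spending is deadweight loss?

DWL / government spending = 1015/10466

Pre-subsidy: 506 - 1.4P = -301 + 2.5P gives P* = 2690/13, x* = 2812/13.
With the subsidy, sellers receive Ps = Pb + 58 for each unit, where Pb is the price buyers pay.
Supply in terms of Pb becomes xs = -301 + 2.5(Pb + 58) = -156 + 2.5Pb. Setting this equal to demand: 506 - 1.4Pb = -156 + 2.5Pb, so Pb = 6620/39.
Sellers receive Ps = 6620/39 + 58 = 8882/39; x' = 506 − 1.4·(6620/39) = 10466/39.
ΔCS = ½(2812/13 + 10466/39)(2690/13 − 6620/39) = 1054150/117; ΔPS = ½(2812/13 + 10466/39)(8882/39 − 2690/13) = 590324/117.
Government spending = 58 × 10466/39 = 607028/39.
DWL = ½ × 58 × (10466/39 − 2812/13) = 58870/39; fraction = (58870/39) / (607028/39) = 1015/10466.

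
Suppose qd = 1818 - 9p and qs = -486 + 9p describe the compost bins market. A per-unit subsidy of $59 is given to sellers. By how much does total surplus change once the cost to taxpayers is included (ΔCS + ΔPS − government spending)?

Net change in total surplus = -$7832.25

Pre-subsidy: 1818 - 9p = -486 + 9p gives p* = 128, q* = 666.
With the subsidy, sellers receive ps = pb + 59 for each unit, where pb is the price buyers pay.
Supply in terms of pb becomes qs = -486 + 9(pb + 59) = 45 + 9pb. Setting this equal to demand: 1818 - 9pb = 45 + 9pb, so pb = 98.5.
Sellers receive ps = 98.5 + 59 = 157.5; q' = 1818 − 9·98.5 = 931.5.
ΔCS = ½(666 + 931.5)(128 − 98.5) = 23563.125; ΔPS = ½(666 + 931.5)(157.5 − 128) = 23563.125.
Government spending = 59 × 931.5 = 54958.5.
Net change = 23563.125 + 23563.125 − 54958.5 = -7832.25. The loss equals the DWL triangle ½·59·265.5.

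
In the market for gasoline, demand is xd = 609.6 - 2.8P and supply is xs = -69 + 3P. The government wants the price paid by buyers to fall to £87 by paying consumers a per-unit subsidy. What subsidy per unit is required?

Required subsidy s = £58 per unit

At a buyer price of 87, quantity demanded is 609.6 − 2.8·87 = 366.
Sellers supply 366 only when they receive Ps with -69 + 3·Ps = 366, i.e. Ps = 145.
s = Ps − Pb = 145 − 87 = 58.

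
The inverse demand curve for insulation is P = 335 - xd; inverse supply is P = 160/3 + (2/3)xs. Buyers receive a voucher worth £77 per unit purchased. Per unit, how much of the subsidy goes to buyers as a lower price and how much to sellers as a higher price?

Pre-subsidy: 335 - x = 160/3 + (2/3)x gives x* = 169 and P* = 166.
With the rebate, buyers effectively pay Pb = Ps − 77, where Ps is the price sellers receive.
On the curves, Pb = 335 - x and Ps = 160/3 + (2/3)x; the wedge Ps − Pb = 77 gives 160/3 + (2/3)x − (335 - x) = 77, so x' = 215.2.
Then Pb = 335 − 1·215.2 = 119.8 and Ps = 160/3 + (2/3)·215.2 = 196.8.
Buyers' price falls by P* − Pb = 166 − 119.8 = 46.2; sellers' price rises by Ps − P* = 196.8 − 166 = 30.8.

Buyers gain £46.2 per unit; sellers gain £30.8 per unit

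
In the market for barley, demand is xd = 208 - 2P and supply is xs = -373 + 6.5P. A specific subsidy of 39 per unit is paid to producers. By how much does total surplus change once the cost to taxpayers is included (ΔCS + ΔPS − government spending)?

Pre-subsidy: 208 - 2P = -373 + 6.5P gives P* = 1162/17, x* = 1212/17.
With the subsidy, sellers receive Ps = Pb + 39 for each unit, where Pb is the price buyers pay.
Supply in terms of Pb becomes xs = -373 + 6.5(Pb + 39) = -119.5 + 6.5Pb. Setting this equal to demand: 208 - 2Pb = -119.5 + 6.5Pb, so Pb = 655/17.
Sellers receive Ps = 655/17 + 39 = 1318/17; x' = 208 − 2·(655/17) = 2226/17.
ΔCS = ½(1212/17 + 2226/17)(1162/17 − 655/17) = 871533/289; ΔPS = ½(1212/17 + 2226/17)(1318/17 − 1162/17) = 268164/289.
Government spending = 39 × 2226/17 = 86814/17.
Net change = 871533/289 + 268164/289 − 86814/17 = -19773/17. The loss equals the DWL triangle ½·39·1014/17.

Net change in total surplus = -19773/17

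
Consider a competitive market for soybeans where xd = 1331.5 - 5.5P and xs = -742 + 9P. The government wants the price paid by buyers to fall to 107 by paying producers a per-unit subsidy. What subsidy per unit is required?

At a buyer price of 107, quantity demanded is 1331.5 − 5.5·107 = 743.
Sellers supply 743 only when they receive Ps with -742 + 9·Ps = 743, i.e. Ps = 165.
s = Ps − Pb = 165 − 107 = 58.

Required subsidy s = 58 per unit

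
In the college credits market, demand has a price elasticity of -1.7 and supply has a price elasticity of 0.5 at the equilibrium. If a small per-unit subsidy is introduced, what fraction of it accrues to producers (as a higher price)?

For a small subsidy around the equilibrium, the benefit split depends on the relative slopes, which at a point are proportional to the elasticities.
Buyer share = εs/(εs + |εd|) = 0.5/(0.5 + 1.7) = 5/22; seller share = |εd|/(εs + |εd|) = 17/22.
So producers capture 17/22 of the subsidy.

Producer share = 17/22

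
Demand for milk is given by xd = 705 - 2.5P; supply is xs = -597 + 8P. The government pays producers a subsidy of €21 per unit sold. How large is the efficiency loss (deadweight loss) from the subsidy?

Pre-subsidy: 705 - 2.5P = -597 + 8P gives P* = 124, x* = 395.
With the subsidy, sellers receive Ps = Pb + 21 for each unit, where Pb is the price buyers pay.
Supply in terms of Pb becomes xs = -597 + 8(Pb + 21) = -429 + 8Pb. Setting this equal to demand: 705 - 2.5Pb = -429 + 8Pb, so Pb = 108.
Sellers receive Ps = 108 + 21 = 129; x' = 705 − 2.5·108 = 435.
The subsidy expands output by 435 − 395 = 40 past the efficient level; on those units the gap between marginal cost and willingness to pay runs from 0 up to 21.
DWL = ½ × 21 × 40 = 420.

Deadweight loss = €420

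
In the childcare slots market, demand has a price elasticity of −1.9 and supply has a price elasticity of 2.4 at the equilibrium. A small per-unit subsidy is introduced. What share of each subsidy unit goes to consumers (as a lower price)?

For a small subsidy around the equilibrium, the benefit split depends on the relative slopes, which at a point are proportional to the elasticities.
Buyer share = εs/(εs + |εd|) = 2.4/(2.4 + 1.9) = 24/43; seller share = |εd|/(εs + |εd|) = 19/43.

Consumer share = 24/43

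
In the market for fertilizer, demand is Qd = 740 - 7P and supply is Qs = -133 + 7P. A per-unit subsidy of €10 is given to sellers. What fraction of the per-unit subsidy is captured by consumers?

Consumer share = 0.5

Pre-subsidy: 740 - 7P = -133 + 7P gives P* = 873/14, Q* = 303.5.
With the subsidy, sellers receive Ps = Pb + 10 for each unit, where Pb is the price buyers pay.
Supply in terms of Pb becomes Qs = -133 + 7(Pb + 10) = -63 + 7Pb. Setting this equal to demand: 740 - 7Pb = -63 + 7Pb, so Pb = 803/14.
Sellers receive Ps = 803/14 + 10 = 943/14; Q' = 740 − 7·(803/14) = 338.5.
Buyers' price falls by P* − Pb = 873/14 − 803/14 = 5; sellers' price rises by Ps − P* = 943/14 − 873/14 = 5.
So consumers capture 5/10 = 0.5 of each unit of subsidy.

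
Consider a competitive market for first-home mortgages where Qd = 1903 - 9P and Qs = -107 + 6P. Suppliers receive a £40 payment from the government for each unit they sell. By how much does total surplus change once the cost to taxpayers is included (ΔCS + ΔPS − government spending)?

Pre-subsidy: 1903 - 9P = -107 + 6P gives P* = 134, Q* = 697.
With the subsidy, sellers receive Ps = Pb + 40 for each unit, where Pb is the price buyers pay.
Supply in terms of Pb becomes Qs = -107 + 6(Pb + 40) = 133 + 6Pb. Setting this equal to demand: 1903 - 9Pb = 133 + 6Pb, so Pb = 118.
Sellers receive Ps = 118 + 40 = 158; Q' = 1903 − 9·118 = 841.
ΔCS = ½(697 + 841)(134 − 118) = 12304; ΔPS = ½(697 + 841)(158 − 134) = 18456.
Government spending = 40 × 841 = 33640.
Net change = 12304 + 18456 − 33640 = -2880. The loss equals the DWL triangle ½·40·144.

Net change in total surplus = -£2880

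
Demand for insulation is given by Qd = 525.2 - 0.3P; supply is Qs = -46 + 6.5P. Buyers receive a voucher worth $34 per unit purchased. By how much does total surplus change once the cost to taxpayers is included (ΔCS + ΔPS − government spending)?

Net change in total surplus = -$165.75

Pre-subsidy: 525.2 - 0.3P = -46 + 6.5P gives P* = 84, Q* = 500.
With the rebate, buyers effectively pay Pb = Ps − 34, where Ps is the price sellers receive.
Demand in terms of Ps becomes Qd = 525.2 − 0.3(Ps − 34) = 535.4 - 0.3Ps. Setting this equal to supply: 535.4 - 0.3Ps = -46 + 6.5Ps, so Ps = 85.5.
Buyers pay Pb = 85.5 − 34 = 51.5; Q' = -46 + 6.5·85.5 = 509.75.
ΔCS = ½(500 + 509.75)(84 − 51.5) = 16408.4375; ΔPS = ½(500 + 509.75)(85.5 − 84) = 757.3125.
Government spending = 34 × 509.75 = 17331.5.
Net change = 16408.4375 + 757.3125 − 17331.5 = -165.75. The loss equals the DWL triangle ½·34·9.75.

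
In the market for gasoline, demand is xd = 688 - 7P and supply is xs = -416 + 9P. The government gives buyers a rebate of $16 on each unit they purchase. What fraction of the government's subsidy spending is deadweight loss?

Pre-subsidy: 688 - 7P = -416 + 9P gives P* = 69, x* = 205.
With the rebate, buyers effectively pay Pb = Ps − 16, where Ps is the price sellers receive.
Demand in terms of Ps becomes xd = 688 − 7(Ps − 16) = 800 - 7Ps. Setting this equal to supply: 800 - 7Ps = -416 + 9Ps, so Ps = 76.
Buyers pay Pb = 76 − 16 = 60; x' = -416 + 9·76 = 268.
ΔCS = ½(205 + 268)(69 − 60) = 2128.5; ΔPS = ½(205 + 268)(76 − 69) = 1655.5.
Government spending = 16 × 268 = 4288.
DWL = ½ × 16 × (268 − 205) = 504; fraction = 504 / 4288 = 63/536.

DWL / government spending = 63/536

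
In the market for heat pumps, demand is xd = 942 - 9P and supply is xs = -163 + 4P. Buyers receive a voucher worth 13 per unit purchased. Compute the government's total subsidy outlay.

Government cost = 2769

Pre-subsidy: 942 - 9P = -163 + 4P gives P* = 85, x* = 177.
With the rebate, buyers effectively pay Pb = Ps − 13, where Ps is the price sellers receive.
Demand in terms of Ps becomes xd = 942 − 9(Ps − 13) = 1059 - 9Ps. Setting this equal to supply: 1059 - 9Ps = -163 + 4Ps, so Ps = 94.
Buyers pay Pb = 94 − 13 = 81; x' = -163 + 4·94 = 213.
Government outlay = subsidy × quantity = 13 × 213 = 2769.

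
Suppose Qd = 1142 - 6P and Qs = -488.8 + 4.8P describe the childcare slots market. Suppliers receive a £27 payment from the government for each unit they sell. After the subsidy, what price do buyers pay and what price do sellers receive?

Pre-subsidy: 1142 - 6P = -488.8 + 4.8P gives P* = 151, Q* = 236.
With the subsidy, sellers receive Ps = Pb + 27 for each unit, where Pb is the price buyers pay.
Supply in terms of Pb becomes Qs = -488.8 + 4.8(Pb + 27) = -359.2 + 4.8Pb. Setting this equal to demand: 1142 - 6Pb = -359.2 + 4.8Pb, so Pb = 139.
Sellers receive Ps = 139 + 27 = 166; Q' = 1142 − 6·139 = 308.

Buyers pay £139; sellers receive £166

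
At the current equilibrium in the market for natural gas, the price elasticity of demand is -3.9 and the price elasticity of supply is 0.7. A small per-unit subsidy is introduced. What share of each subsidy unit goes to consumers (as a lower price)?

Consumer share = 7/46

For a small subsidy around the equilibrium, the benefit split depends on the relative slopes, which at a point are proportional to the elasticities.
Buyer share = εs/(εs + |εd|) = 0.7/(0.7 + 3.9) = 7/46; seller share = |εd|/(εs + |εd|) = 39/46.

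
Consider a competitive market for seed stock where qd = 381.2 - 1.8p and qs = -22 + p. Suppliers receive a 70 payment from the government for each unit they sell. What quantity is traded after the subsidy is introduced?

Pre-subsidy: 381.2 - 1.8p = -22 + p gives p* = 144, q* = 122.
With the subsidy, sellers receive ps = pb + 70 for each unit, where pb is the price buyers pay.
Supply in terms of pb becomes qs = -22 + 1(pb + 70) = 48 + pb. Setting this equal to demand: 381.2 - 1.8pb = 48 + pb, so pb = 119.
Sellers receive ps = 119 + 70 = 189; q' = 381.2 − 1.8·119 = 167.

q' = 167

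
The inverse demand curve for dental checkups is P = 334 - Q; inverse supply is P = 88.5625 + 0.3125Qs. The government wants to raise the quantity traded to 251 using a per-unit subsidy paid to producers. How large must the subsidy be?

Required subsidy s = 84 per unit

At Q = 251, from the demand curve buyers pay Pb = 334 − 1·251 = 83; from the supply curve sellers need Ps = 88.5625 + 0.3125·251 = 167.
The subsidy must fill the gap: s = Ps − Pb = 167 − 83 = 84.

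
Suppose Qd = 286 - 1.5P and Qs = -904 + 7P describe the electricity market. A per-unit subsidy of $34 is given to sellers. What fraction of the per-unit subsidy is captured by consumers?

Pre-subsidy: 286 - 1.5P = -904 + 7P gives P* = 140, Q* = 76.
With the subsidy, sellers receive Ps = Pb + 34 for each unit, where Pb is the price buyers pay.
Supply in terms of Pb becomes Qs = -904 + 7(Pb + 34) = -666 + 7Pb. Setting this equal to demand: 286 - 1.5Pb = -666 + 7Pb, so Pb = 112.
Sellers receive Ps = 112 + 34 = 146; Q' = 286 − 1.5·112 = 118.
Buyers' price falls by P* − Pb = 140 − 112 = 28; sellers' price rises by Ps − P* = 146 − 140 = 6.
So consumers capture 28/34 = 14/17 of each unit of subsidy.

Consumer share = 14/17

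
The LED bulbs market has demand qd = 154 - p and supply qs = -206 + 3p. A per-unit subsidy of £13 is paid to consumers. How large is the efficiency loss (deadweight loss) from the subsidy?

Pre-subsidy: 154 - p = -206 + 3p gives p* = 90, q* = 64.
With the rebate, buyers effectively pay pb = ps − 13, where ps is the price sellers receive.
Demand in terms of ps becomes qd = 154 − 1(ps − 13) = 167 - ps. Setting this equal to supply: 167 - ps = -206 + 3ps, so ps = 93.25.
Buyers pay pb = 93.25 − 13 = 80.25; q' = -206 + 3·93.25 = 73.75.
The subsidy expands output by 73.75 − 64 = 9.75 past the efficient level; on those units the gap between marginal cost and willingness to pay runs from 0 up to 13.
DWL = ½ × 13 × 9.75 = 63.375.

Deadweight loss = £63.375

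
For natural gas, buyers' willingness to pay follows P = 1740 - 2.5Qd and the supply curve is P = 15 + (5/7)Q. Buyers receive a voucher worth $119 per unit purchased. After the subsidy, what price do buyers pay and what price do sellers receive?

Pre-subsidy: 1740 - 2.5Q = 15 + (5/7)Q gives Q* = 1610/3 and P* = 1195/3.
With the rebate, buyers effectively pay Pb = Ps − 119, where Ps is the price sellers receive.
On the curves, Pb = 1740 - 2.5Q and Ps = 15 + (5/7)Q; the wedge Ps − Pb = 119 gives 15 + (5/7)Q − (1740 - 2.5Q) = 119, so Q' = 25816/45.
Then Pb = 1740 − 2.5·(25816/45) = 2752/9 and Ps = 15 + (5/7)·(25816/45) = 3823/9.

Buyers pay 2752/9; sellers receive 3823/9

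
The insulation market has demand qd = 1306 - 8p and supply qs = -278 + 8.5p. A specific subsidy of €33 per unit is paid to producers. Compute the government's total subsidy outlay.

Pre-subsidy: 1306 - 8p = -278 + 8.5p gives p* = 96, q* = 538.
With the subsidy, sellers receive ps = pb + 33 for each unit, where pb is the price buyers pay.
Supply in terms of pb becomes qs = -278 + 8.5(pb + 33) = 2.5 + 8.5pb. Setting this equal to demand: 1306 - 8pb = 2.5 + 8.5pb, so pb = 79.
Sellers receive ps = 79 + 33 = 112; q' = 1306 − 8·79 = 674.
Government outlay = subsidy × quantity = 33 × 674 = 22242.

Government cost = €22242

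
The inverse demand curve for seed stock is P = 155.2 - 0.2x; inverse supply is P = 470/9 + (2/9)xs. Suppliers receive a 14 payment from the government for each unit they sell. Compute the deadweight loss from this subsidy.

Pre-subsidy: 155.2 - 0.2x = 470/9 + (2/9)x gives x* = 4634/19 and P* = 2022/19.
With the subsidy, sellers receive Ps = Pb + 14 for each unit, where Pb is the price buyers pay.
On the curves, Pb = 155.2 - 0.2x and Ps = 470/9 + (2/9)x; the wedge Ps − Pb = 14 gives 470/9 + (2/9)x − (155.2 - 0.2x) = 14, so x' = 5264/19.
Then Pb = 155.2 − 0.2·(5264/19) = 1896/19 and Ps = 470/9 + (2/9)·(5264/19) = 2162/19.
The subsidy expands output by 5264/19 − 4634/19 = 630/19 past the efficient level; on those units the gap between marginal cost and willingness to pay runs from 0 up to 14.
DWL = ½ × 14 × 630/19 = 4410/19.

Deadweight loss = 4410/19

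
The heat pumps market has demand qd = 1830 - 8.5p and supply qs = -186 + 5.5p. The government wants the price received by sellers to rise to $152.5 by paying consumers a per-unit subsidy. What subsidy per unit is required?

At a seller price of 152.5, quantity supplied is -186 + 5.5·152.5 = 652.75.
Buyers absorb 652.75 only when they pay pb with 1830 − 8.5·pb = 652.75, i.e. pb = 138.5.
s = ps − pb = 152.5 − 138.5 = 14.

Required subsidy s = $14 per unit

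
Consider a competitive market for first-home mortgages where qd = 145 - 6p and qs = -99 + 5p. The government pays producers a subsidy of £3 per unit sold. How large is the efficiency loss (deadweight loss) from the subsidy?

Pre-subsidy: 145 - 6p = -99 + 5p gives p* = 244/11, q* = 131/11.
With the subsidy, sellers receive ps = pb + 3 for each unit, where pb is the price buyers pay.
Supply in terms of pb becomes qs = -99 + 5(pb + 3) = -84 + 5pb. Setting this equal to demand: 145 - 6pb = -84 + 5pb, so pb = 229/11.
Sellers receive ps = 229/11 + 3 = 262/11; q' = 145 − 6·(229/11) = 221/11.
The subsidy expands output by 221/11 − 131/11 = 90/11 past the efficient level; on those units the gap between marginal cost and willingness to pay runs from 0 up to 3.
DWL = ½ × 3 × 90/11 = 135/11.

Deadweight loss = 135/11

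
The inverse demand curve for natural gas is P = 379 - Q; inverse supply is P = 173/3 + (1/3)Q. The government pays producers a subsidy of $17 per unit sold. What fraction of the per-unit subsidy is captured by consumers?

Pre-subsidy: 379 - Q = 173/3 + (1/3)Q gives Q* = 241 and P* = 138.
With the subsidy, sellers receive Ps = Pb + 17 for each unit, where Pb is the price buyers pay.
On the curves, Pb = 379 - Q and Ps = 173/3 + (1/3)Q; the wedge Ps − Pb = 17 gives 173/3 + (1/3)Q − (379 - Q) = 17, so Q' = 253.75.
Then Pb = 379 − 1·253.75 = 125.25 and Ps = 173/3 + (1/3)·253.75 = 142.25.
Buyers' price falls by P* − Pb = 138 − 125.25 = 12.75; sellers' price rises by Ps − P* = 142.25 − 138 = 4.25.
So consumers capture 12.75/17 = 0.75 of each unit of subsidy.

Consumer share = 0.75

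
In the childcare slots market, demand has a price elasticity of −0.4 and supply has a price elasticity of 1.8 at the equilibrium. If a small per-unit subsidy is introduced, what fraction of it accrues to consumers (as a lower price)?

For a small subsidy around the equilibrium, the benefit split depends on the relative slopes, which at a point are proportional to the elasticities.
Buyer share = εs/(εs + |εd|) = 1.8/(1.8 + 0.4) = 9/11; seller share = |εd|/(εs + |εd|) = 2/11.

Consumer share = 9/11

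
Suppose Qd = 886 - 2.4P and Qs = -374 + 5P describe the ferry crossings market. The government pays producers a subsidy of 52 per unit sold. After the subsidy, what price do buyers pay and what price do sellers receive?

Buyers pay 5000/37; sellers receive 6924/37

Pre-subsidy: 886 - 2.4P = -374 + 5P gives P* = 6300/37, Q* = 17662/37.
With the subsidy, sellers receive Ps = Pb + 52 for each unit, where Pb is the price buyers pay.
Supply in terms of Pb becomes Qs = -374 + 5(Pb + 52) = -114 + 5Pb. Setting this equal to demand: 886 - 2.4Pb = -114 + 5Pb, so Pb = 5000/37.
Sellers receive Ps = 5000/37 + 52 = 6924/37; Q' = 886 − 2.4·(5000/37) = 20782/37.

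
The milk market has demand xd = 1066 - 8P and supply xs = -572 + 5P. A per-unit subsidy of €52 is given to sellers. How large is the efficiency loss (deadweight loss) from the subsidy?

Pre-subsidy: 1066 - 8P = -572 + 5P gives P* = 126, x* = 58.
With the subsidy, sellers receive Ps = Pb + 52 for each unit, where Pb is the price buyers pay.
Supply in terms of Pb becomes xs = -572 + 5(Pb + 52) = -312 + 5Pb. Setting this equal to demand: 1066 - 8Pb = -312 + 5Pb, so Pb = 106.
Sellers receive Ps = 106 + 52 = 158; x' = 1066 − 8·106 = 218.
The subsidy expands output by 218 − 58 = 160 past the efficient level; on those units the gap between marginal cost and willingness to pay runs from 0 up to 52.
DWL = ½ × 52 × 160 = 4160.

Deadweight loss = €4160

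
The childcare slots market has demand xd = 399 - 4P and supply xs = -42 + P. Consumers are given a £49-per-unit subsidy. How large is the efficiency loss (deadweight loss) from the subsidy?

Pre-subsidy: 399 - 4P = -42 + P gives P* = 88.2, x* = 46.2.
With the rebate, buyers effectively pay Pb = Ps − 49, where Ps is the price sellers receive.
Demand in terms of Ps becomes xd = 399 − 4(Ps − 49) = 595 - 4Ps. Setting this equal to supply: 595 - 4Ps = -42 + Ps, so Ps = 127.4.
Buyers pay Pb = 127.4 − 49 = 78.4; x' = -42 + 1·127.4 = 85.4.
The subsidy expands output by 85.4 − 46.2 = 39.2 past the efficient level; on those units the gap between marginal cost and willingness to pay runs from 0 up to 49.
DWL = ½ × 49 × 39.2 = 960.4.

Deadweight loss = £960.4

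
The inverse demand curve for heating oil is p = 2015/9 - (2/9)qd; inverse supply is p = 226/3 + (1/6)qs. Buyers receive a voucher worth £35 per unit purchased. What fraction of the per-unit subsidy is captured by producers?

Pre-subsidy: 2015/9 - (2/9)q = 226/3 + (1/6)q gives q* = 382 and p* = 139.
With the rebate, buyers effectively pay pb = ps − 35, where ps is the price sellers receive.
On the curves, pb = 2015/9 - (2/9)q and ps = 226/3 + (1/6)q; the wedge ps − pb = 35 gives 226/3 + (1/6)q − (2015/9 - (2/9)q) = 35, so q' = 472.
Then pb = 2015/9 − (2/9)·472 = 119 and ps = 226/3 + (1/6)·472 = 154.
Buyers' price falls by p* − pb = 139 − 119 = 20; sellers' price rises by ps − p* = 154 − 139 = 15.
So producers capture 15/35 = 3/7 of each unit of subsidy.

Producer share = 3/7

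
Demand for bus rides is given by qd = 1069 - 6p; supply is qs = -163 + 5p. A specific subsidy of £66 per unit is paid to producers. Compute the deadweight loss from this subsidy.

Pre-subsidy: 1069 - 6p = -163 + 5p gives p* = 112, q* = 397.
With the subsidy, sellers receive ps = pb + 66 for each unit, where pb is the price buyers pay.
Supply in terms of pb becomes qs = -163 + 5(pb + 66) = 167 + 5pb. Setting this equal to demand: 1069 - 6pb = 167 + 5pb, so pb = 82.
Sellers receive ps = 82 + 66 = 148; q' = 1069 − 6·82 = 577.
The subsidy expands output by 577 − 397 = 180 past the efficient level; on those units the gap between marginal cost and willingness to pay runs from 0 up to 66.
DWL = ½ × 66 × 180 = 5940.

Deadweight loss = £5940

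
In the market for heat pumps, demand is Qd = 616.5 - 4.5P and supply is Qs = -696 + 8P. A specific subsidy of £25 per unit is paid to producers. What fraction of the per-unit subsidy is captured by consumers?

Consumer share = 0.64

Pre-subsidy: 616.5 - 4.5P = -696 + 8P gives P* = 105, Q* = 144.
With the subsidy, sellers receive Ps = Pb + 25 for each unit, where Pb is the price buyers pay.
Supply in terms of Pb becomes Qs = -696 + 8(Pb + 25) = -496 + 8Pb. Setting this equal to demand: 616.5 - 4.5Pb = -496 + 8Pb, so Pb = 89.
Sellers receive Ps = 89 + 25 = 114; Q' = 616.5 − 4.5·89 = 216.
Buyers' price falls by P* − Pb = 105 − 89 = 16; sellers' price rises by Ps − P* = 114 − 105 = 9.
So consumers capture 16/25 = 0.64 of each unit of subsidy.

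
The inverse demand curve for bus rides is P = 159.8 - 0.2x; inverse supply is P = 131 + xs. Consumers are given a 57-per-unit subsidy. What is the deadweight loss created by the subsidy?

Deadweight loss = 1353.75

Pre-subsidy: 159.8 - 0.2x = 131 + x gives x* = 24 and P* = 155.
With the rebate, buyers effectively pay Pb = Ps − 57, where Ps is the price sellers receive.
On the curves, Pb = 159.8 - 0.2x and Ps = 131 + x; the wedge Ps − Pb = 57 gives 131 + x − (159.8 - 0.2x) = 57, so x' = 71.5.
Then Pb = 159.8 − 0.2·71.5 = 145.5 and Ps = 131 + 1·71.5 = 202.5.
The subsidy expands output by 71.5 − 24 = 47.5 past the efficient level; on those units the gap between marginal cost and willingness to pay runs from 0 up to 57.
DWL = ½ × 57 × 47.5 = 1353.75.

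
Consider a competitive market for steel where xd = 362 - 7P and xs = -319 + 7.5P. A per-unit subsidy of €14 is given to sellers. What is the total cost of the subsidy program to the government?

Government cost = 34076/29

Pre-subsidy: 362 - 7P = -319 + 7.5P gives P* = 1362/29, x* = 964/29.
With the subsidy, sellers receive Ps = Pb + 14 for each unit, where Pb is the price buyers pay.
Supply in terms of Pb becomes xs = -319 + 7.5(Pb + 14) = -214 + 7.5Pb. Setting this equal to demand: 362 - 7Pb = -214 + 7.5Pb, so Pb = 1152/29.
Sellers receive Ps = 1152/29 + 14 = 1558/29; x' = 362 − 7·(1152/29) = 2434/29.
Government outlay = subsidy × quantity = 14 × 2434/29 = 34076/29.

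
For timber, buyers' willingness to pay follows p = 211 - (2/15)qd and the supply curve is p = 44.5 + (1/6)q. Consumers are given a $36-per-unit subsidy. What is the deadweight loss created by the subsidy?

Deadweight loss = $2160

Pre-subsidy: 211 - (2/15)q = 44.5 + (1/6)q gives q* = 555 and p* = 137.
With the rebate, buyers effectively pay pb = ps − 36, where ps is the price sellers receive.
On the curves, pb = 211 - (2/15)q and ps = 44.5 + (1/6)q; the wedge ps − pb = 36 gives 44.5 + (1/6)q − (211 - (2/15)q) = 36, so q' = 675.
Then pb = 211 − (2/15)·675 = 121 and ps = 44.5 + (1/6)·675 = 157.
The subsidy expands output by 675 − 555 = 120 past the efficient level; on those units the gap between marginal cost and willingness to pay runs from 0 up to 36.
DWL = ½ × 36 × 120 = 2160.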